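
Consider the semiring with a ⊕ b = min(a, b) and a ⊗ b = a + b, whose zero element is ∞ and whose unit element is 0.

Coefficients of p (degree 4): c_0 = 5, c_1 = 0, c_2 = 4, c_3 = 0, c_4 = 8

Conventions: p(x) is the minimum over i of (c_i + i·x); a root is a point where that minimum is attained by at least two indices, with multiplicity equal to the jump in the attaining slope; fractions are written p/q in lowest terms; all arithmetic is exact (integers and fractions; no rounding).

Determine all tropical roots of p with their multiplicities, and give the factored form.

hull edge (i=0, c=5) to (i=1, c=0): slope -5, span 1
hull edge (i=1, c=0) to (i=3, c=0): slope 0, span 2
hull edge (i=3, c=0) to (i=4, c=8): slope 8, span 1
Factored form: p(x) = 8 ⊗ (x ⊕ (-8)) ⊗ (x ⊕ 0) ⊗ (x ⊕ 0) ⊗ (x ⊕ 5)
Answer: roots = -8 (mult 1), 0 (mult 2), 5 (mult 1)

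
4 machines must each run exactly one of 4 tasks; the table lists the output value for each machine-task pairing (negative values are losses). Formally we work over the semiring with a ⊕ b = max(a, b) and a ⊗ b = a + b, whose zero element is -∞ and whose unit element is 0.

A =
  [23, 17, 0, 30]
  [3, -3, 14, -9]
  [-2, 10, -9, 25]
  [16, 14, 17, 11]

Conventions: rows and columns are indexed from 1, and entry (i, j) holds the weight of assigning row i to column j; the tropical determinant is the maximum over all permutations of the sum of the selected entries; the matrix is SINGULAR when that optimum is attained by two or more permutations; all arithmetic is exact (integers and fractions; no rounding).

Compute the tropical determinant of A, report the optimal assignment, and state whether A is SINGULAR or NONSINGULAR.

σ = (1, 2, 3, 4): 23 + (-3) + (-9) + 11 = 22
σ = (1, 2, 4, 3): 23 + (-3) + 25 + 17 = 62
σ = (1, 3, 2, 4): 23 + 14 + 10 + 11 = 58
σ = (1, 3, 4, 2): 23 + 14 + 25 + 14 = 76
σ = (1, 4, 2, 3): 23 + (-9) + 10 + 17 = 41
σ = (1, 4, 3, 2): 23 + (-9) + (-9) + 14 = 19
σ = (2, 1, 3, 4): 17 + 3 + (-9) + 11 = 22
σ = (2, 1, 4, 3): 17 + 3 + 25 + 17 = 62
σ = (2, 3, 1, 4): 17 + 14 + (-2) + 11 = 40
σ = (2, 3, 4, 1): 17 + 14 + 25 + 16 = 72
σ = (2, 4, 1, 3): 17 + (-9) + (-2) + 17 = 23
σ = (2, 4, 3, 1): 17 + (-9) + (-9) + 16 = 15
σ = (3, 1, 2, 4): 0 + 3 + 10 + 11 = 24
σ = (3, 1, 4, 2): 0 + 3 + 25 + 14 = 42
σ = (3, 2, 1, 4): 0 + (-3) + (-2) + 11 = 6
σ = (3, 2, 4, 1): 0 + (-3) + 25 + 16 = 38
σ = (3, 4, 1, 2): 0 + (-9) + (-2) + 14 = 3
σ = (3, 4, 2, 1): 0 + (-9) + 10 + 16 = 17
σ = (4, 1, 2, 3): 30 + 3 + 10 + 17 = 60
σ = (4, 1, 3, 2): 30 + 3 + (-9) + 14 = 38
σ = (4, 2, 1, 3): 30 + (-3) + (-2) + 17 = 42
σ = (4, 2, 3, 1): 30 + (-3) + (-9) + 16 = 34
σ = (4, 3, 1, 2): 30 + 14 + (-2) + 14 = 56
σ = (4, 3, 2, 1): 30 + 14 + 10 + 16 = 70
Optimal value attained by: σ = (1, 3, 4, 2).
Answer: det⊕(A) = 76; verdict: NONSINGULAR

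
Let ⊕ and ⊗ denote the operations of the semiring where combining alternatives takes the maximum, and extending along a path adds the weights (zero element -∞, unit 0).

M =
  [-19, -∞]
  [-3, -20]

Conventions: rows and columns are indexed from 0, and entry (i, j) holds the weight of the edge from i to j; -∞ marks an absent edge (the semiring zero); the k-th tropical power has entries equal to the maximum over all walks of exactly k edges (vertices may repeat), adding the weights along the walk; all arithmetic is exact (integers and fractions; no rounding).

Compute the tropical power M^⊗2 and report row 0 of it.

M^⊗2:
  [-38, -∞]
  [-22, -40]
Answer: row 0 of M^⊗2 = [-38, -∞]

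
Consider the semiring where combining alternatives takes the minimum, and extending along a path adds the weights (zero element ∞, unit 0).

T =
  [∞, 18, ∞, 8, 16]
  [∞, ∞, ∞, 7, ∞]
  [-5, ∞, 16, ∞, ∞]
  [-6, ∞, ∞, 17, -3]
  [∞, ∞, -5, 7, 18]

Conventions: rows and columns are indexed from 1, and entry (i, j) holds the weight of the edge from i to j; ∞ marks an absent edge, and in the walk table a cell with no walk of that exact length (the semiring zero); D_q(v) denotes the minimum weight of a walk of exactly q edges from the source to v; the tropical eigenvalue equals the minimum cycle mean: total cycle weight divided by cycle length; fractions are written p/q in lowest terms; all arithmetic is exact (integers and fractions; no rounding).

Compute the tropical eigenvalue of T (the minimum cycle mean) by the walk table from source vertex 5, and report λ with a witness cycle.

q=0: [∞, ∞, ∞, ∞, 0]
q=1: [∞, ∞, -5, 7, 18]
q=2: [-10, ∞, 11, 24, 4]
q=3: [6, 8, -1, -2, 6]
q=4: [-8, 24, 1, 13, -5]
q=5: [-4, 10, -10, 0, 8]
Optimal cycle mean attained by: cycle 1->4->5->3->1, total 8 + (-3) + (-5) + (-5), length 4.
Answer: λ = -5/4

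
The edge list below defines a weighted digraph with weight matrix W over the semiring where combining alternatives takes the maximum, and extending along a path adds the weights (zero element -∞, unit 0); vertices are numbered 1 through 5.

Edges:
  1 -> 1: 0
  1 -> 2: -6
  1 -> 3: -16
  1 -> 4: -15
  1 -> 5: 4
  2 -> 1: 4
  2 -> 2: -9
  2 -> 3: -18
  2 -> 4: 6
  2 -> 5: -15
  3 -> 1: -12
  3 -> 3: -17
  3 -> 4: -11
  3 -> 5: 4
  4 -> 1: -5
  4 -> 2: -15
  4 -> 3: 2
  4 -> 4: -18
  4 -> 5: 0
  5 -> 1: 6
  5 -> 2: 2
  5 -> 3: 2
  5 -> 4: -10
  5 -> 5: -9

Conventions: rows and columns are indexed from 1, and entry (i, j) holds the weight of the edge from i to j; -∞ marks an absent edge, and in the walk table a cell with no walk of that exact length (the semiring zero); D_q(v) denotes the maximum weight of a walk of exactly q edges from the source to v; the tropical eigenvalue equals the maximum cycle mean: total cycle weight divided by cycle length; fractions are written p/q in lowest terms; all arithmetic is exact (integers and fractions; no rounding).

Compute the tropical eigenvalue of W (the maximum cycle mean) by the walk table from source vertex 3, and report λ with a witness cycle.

q=0: [-∞, -∞, 0, -∞, -∞]
q=1: [-12, -∞, -17, -11, 4]
q=2: [10, 6, 6, -6, -5]
q=3: [10, 4, -3, 12, 14]
q=4: [20, 16, 16, 10, 14]
q=5: [20, 16, 16, 22, 24]
Optimal cycle mean attained by: cycle 1->5->1, total 4 + 6, length 2.
Answer: λ = 5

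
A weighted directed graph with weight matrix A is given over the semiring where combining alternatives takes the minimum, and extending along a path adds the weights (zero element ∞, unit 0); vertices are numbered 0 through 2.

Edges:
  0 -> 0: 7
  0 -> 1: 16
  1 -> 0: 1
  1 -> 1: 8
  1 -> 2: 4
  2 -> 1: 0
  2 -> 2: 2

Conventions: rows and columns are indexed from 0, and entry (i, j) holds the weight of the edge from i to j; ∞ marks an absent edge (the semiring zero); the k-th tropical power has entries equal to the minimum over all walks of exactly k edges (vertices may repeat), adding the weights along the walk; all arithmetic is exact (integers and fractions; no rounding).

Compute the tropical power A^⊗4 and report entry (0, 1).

A^⊗2:
  [14, 23, 20]
  [8, 4, 6]
  [1, 2, 4]
A^⊗3:
  [21, 20, 22]
  [5, 6, 8]
  [3, 4, 6]
A^⊗4:
  [21, 22, 24]
  [7, 8, 10]
  [5, 6, 8]
Key observation: the optimum is the walk 0->1->2->2->1, with weight 16 + 4 + 2 + 0 = 22.
Optimal value attained by: walk 0->1->2->2->1.
Answer: (A^⊗4)[0][1] = 22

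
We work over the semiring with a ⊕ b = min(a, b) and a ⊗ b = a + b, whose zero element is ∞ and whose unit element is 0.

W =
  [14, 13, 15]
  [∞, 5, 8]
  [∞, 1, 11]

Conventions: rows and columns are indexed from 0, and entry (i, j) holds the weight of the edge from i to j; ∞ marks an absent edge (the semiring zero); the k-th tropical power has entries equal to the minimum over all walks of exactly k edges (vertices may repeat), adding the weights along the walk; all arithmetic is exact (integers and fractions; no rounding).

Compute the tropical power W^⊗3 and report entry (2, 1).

W^⊗2:
  [28, 16, 21]
  [∞, 9, 13]
  [∞, 6, 9]
W^⊗3:
  [42, 21, 24]
  [∞, 14, 17]
  [∞, 10, 14]
Key observation: the optimum is the walk 2->1->2->1, with weight 1 + 8 + 1 = 10.
Optimal value attained by: walk 2->1->2->1.
Answer: (W^⊗3)[2][1] = 10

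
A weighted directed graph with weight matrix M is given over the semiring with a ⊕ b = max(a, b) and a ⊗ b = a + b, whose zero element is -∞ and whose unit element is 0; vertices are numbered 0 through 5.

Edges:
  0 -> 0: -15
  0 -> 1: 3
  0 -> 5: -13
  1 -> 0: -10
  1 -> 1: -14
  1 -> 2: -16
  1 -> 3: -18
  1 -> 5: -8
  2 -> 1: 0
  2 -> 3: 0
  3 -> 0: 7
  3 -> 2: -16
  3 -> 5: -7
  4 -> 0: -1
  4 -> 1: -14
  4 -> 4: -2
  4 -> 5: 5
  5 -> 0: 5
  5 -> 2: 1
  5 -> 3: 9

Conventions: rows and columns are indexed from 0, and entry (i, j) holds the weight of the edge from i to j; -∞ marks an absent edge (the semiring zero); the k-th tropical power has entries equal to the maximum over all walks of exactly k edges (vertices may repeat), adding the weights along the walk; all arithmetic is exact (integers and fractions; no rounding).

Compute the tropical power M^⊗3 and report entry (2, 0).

M^⊗2:
  [-7, -11, -12, -4, -∞, -5]
  [-3, -7, -7, 1, -∞, -22]
  [7, -14, -16, -18, -∞, -7]
  [-2, 10, -6, 2, -∞, -6]
  [10, 2, 6, 14, -4, 3]
  [16, 8, -7, 1, -∞, 2]
M^⊗3:
  [3, -4, -4, 4, -∞, -11]
  [8, 0, -15, -7, -∞, -6]
  [-2, 10, -6, 2, -∞, -6]
  [9, 1, -5, 3, -∞, 2]
  [21, 13, 4, 12, -6, 7]
  [8, 19, 3, 11, -∞, 3]
Key observation: the optimum is the walk 2->3->5->0, with weight 0 + (-7) + 5 = -2.
Optimal value attained by: walk 2->3->5->0.
Answer: (M^⊗3)[2][0] = -2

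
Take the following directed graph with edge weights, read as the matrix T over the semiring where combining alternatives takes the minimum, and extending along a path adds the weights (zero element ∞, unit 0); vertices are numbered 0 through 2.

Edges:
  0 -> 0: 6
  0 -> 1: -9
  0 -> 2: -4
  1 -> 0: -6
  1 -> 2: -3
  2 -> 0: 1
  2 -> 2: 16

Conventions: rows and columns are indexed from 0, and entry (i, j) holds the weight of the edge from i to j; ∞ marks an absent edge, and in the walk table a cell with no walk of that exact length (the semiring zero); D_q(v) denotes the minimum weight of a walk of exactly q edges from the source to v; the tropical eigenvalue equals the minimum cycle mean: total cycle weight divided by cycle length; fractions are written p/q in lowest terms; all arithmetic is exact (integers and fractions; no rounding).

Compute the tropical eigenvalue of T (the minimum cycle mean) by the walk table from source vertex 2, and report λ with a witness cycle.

q=0: [∞, ∞, 0]
q=1: [1, ∞, 16]
q=2: [7, -8, -3]
q=3: [-14, -2, -11]
Optimal cycle mean attained by: cycle 0->1->0, total (-9) + (-6), length 2.
Answer: λ = -15/2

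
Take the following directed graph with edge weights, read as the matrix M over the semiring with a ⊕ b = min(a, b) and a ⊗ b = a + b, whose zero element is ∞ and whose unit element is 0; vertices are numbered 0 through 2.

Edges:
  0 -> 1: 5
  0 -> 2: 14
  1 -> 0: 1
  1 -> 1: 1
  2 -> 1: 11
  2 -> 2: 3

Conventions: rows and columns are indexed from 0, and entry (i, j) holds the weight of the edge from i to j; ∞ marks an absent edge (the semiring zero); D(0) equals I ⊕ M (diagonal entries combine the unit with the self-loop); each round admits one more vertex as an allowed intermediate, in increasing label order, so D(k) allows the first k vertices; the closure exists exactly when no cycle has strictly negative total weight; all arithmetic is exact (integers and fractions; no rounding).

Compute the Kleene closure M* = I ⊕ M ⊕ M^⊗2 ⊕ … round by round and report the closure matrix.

D(0):
  [0, 5, 14]
  [1, 0, ∞]
  [∞, 11, 0]
D(1):
  [0, 5, 14]
  [1, 0, 15]
  [∞, 11, 0]
D(2):
  [0, 5, 14]
  [1, 0, 15]
  [12, 11, 0]
D(3):
  [0, 5, 14]
  [1, 0, 15]
  [12, 11, 0]
Answer: M* = [[0, 5, 14], [1, 0, 15], [12, 11, 0]]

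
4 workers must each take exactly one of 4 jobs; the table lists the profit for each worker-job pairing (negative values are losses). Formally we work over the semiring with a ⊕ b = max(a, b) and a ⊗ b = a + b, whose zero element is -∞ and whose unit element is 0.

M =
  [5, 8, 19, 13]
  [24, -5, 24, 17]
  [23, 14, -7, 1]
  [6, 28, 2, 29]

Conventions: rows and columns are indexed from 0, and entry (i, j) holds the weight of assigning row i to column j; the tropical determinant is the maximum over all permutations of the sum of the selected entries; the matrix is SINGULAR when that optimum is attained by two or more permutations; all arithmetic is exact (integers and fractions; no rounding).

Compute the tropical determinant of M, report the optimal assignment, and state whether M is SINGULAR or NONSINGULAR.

σ = (0, 1, 2, 3): 5 + (-5) + (-7) + 29 = 22
σ = (0, 1, 3, 2): 5 + (-5) + 1 + 2 = 3
σ = (0, 2, 1, 3): 5 + 24 + 14 + 29 = 72
σ = (0, 2, 3, 1): 5 + 24 + 1 + 28 = 58
σ = (0, 3, 1, 2): 5 + 17 + 14 + 2 = 38
σ = (0, 3, 2, 1): 5 + 17 + (-7) + 28 = 43
σ = (1, 0, 2, 3): 8 + 24 + (-7) + 29 = 54
σ = (1, 0, 3, 2): 8 + 24 + 1 + 2 = 35
σ = (1, 2, 0, 3): 8 + 24 + 23 + 29 = 84
σ = (1, 2, 3, 0): 8 + 24 + 1 + 6 = 39
σ = (1, 3, 0, 2): 8 + 17 + 23 + 2 = 50
σ = (1, 3, 2, 0): 8 + 17 + (-7) + 6 = 24
σ = (2, 0, 1, 3): 19 + 24 + 14 + 29 = 86
σ = (2, 0, 3, 1): 19 + 24 + 1 + 28 = 72
σ = (2, 1, 0, 3): 19 + (-5) + 23 + 29 = 66
σ = (2, 1, 3, 0): 19 + (-5) + 1 + 6 = 21
σ = (2, 3, 0, 1): 19 + 17 + 23 + 28 = 87
σ = (2, 3, 1, 0): 19 + 17 + 14 + 6 = 56
σ = (3, 0, 1, 2): 13 + 24 + 14 + 2 = 53
σ = (3, 0, 2, 1): 13 + 24 + (-7) + 28 = 58
σ = (3, 1, 0, 2): 13 + (-5) + 23 + 2 = 33
σ = (3, 1, 2, 0): 13 + (-5) + (-7) + 6 = 7
σ = (3, 2, 0, 1): 13 + 24 + 23 + 28 = 88
σ = (3, 2, 1, 0): 13 + 24 + 14 + 6 = 57
Optimal value attained by: σ = (3, 2, 0, 1).
Answer: det⊕(M) = 88; verdict: NONSINGULAR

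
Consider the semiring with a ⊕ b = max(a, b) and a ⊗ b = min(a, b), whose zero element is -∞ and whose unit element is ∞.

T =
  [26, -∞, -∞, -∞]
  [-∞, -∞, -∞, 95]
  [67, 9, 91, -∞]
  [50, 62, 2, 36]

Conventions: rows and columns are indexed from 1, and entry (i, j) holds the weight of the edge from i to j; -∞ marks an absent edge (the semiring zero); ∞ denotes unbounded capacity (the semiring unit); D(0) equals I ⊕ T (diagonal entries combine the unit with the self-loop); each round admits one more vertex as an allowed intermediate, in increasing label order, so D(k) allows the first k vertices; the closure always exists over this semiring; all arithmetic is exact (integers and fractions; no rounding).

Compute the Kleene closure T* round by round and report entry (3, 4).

D(0):
  [∞, -∞, -∞, -∞]
  [-∞, ∞, -∞, 95]
  [67, 9, ∞, -∞]
  [50, 62, 2, ∞]
D(1):
  [∞, -∞, -∞, -∞]
  [-∞, ∞, -∞, 95]
  [67, 9, ∞, -∞]
  [50, 62, 2, ∞]
D(2):
  [∞, -∞, -∞, -∞]
  [-∞, ∞, -∞, 95]
  [67, 9, ∞, 9]
  [50, 62, 2, ∞]
D(3):
  [∞, -∞, -∞, -∞]
  [-∞, ∞, -∞, 95]
  [67, 9, ∞, 9]
  [50, 62, 2, ∞]
D(4):
  [∞, -∞, -∞, -∞]
  [50, ∞, 2, 95]
  [67, 9, ∞, 9]
  [50, 62, 2, ∞]
Answer: T*[3][4] = 9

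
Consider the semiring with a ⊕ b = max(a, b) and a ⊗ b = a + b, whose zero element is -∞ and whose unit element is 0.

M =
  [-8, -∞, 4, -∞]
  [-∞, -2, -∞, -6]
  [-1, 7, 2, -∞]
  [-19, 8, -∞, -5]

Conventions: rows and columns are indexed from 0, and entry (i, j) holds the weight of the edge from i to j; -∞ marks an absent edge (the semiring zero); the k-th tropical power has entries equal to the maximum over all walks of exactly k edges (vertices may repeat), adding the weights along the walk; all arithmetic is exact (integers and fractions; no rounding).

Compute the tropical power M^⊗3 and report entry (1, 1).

M^⊗2:
  [3, 11, 6, -∞]
  [-25, 2, -∞, -8]
  [1, 9, 4, 1]
  [-24, 6, -15, 2]
M^⊗3:
  [5, 13, 8, 5]
  [-27, 0, -21, -4]
  [3, 11, 6, 3]
  [-16, 10, -13, 0]
Key observation: the optimum is the walk 1->1->3->1, with weight (-2) + (-6) + 8 = 0.
Optimal value attained by: walk 1->1->3->1.
Answer: (M^⊗3)[1][1] = 0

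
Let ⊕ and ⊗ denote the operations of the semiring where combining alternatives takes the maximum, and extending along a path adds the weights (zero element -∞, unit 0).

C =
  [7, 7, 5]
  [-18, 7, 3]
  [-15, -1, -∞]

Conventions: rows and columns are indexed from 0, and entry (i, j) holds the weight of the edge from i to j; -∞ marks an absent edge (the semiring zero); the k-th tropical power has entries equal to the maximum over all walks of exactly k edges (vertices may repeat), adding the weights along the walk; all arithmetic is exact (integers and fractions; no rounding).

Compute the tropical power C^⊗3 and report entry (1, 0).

C^⊗2:
  [14, 14, 12]
  [-11, 14, 10]
  [-8, 6, 2]
C^⊗3:
  [21, 21, 19]
  [-4, 21, 17]
  [-1, 13, 9]
Key observation: the optimum is the walk 1->0->0->0, with weight (-18) + 7 + 7 = -4.
Optimal value attained by: walk 1->0->0->0.
Answer: (C^⊗3)[1][0] = -4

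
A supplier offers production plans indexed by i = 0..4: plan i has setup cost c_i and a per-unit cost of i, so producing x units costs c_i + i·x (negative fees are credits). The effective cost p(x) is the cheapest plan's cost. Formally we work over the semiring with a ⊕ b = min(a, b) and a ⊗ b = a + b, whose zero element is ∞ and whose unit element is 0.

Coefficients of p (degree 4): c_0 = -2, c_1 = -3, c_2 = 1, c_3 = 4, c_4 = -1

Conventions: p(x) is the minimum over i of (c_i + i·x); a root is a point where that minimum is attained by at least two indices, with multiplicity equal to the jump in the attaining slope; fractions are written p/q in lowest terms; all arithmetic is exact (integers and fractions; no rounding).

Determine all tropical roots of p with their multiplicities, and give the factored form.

hull edge (i=0, c=-2) to (i=1, c=-3): slope -1, span 1
hull edge (i=1, c=-3) to (i=4, c=-1): slope 2/3, span 3
Factored form: p(x) = -1 ⊗ (x ⊕ (-2/3)) ⊗ (x ⊕ (-2/3)) ⊗ (x ⊕ (-2/3)) ⊗ (x ⊕ 1)
Answer: roots = -2/3 (mult 3), 1 (mult 1)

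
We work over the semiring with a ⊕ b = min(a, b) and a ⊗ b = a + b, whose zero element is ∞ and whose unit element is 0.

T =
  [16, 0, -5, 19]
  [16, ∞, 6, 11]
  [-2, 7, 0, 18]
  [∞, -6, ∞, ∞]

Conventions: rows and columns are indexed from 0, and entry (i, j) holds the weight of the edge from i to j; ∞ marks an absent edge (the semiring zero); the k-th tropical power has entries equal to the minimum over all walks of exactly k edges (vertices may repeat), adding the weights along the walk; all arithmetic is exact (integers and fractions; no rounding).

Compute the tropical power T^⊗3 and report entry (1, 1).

T^⊗2:
  [-7, 2, -5, 11]
  [4, 5, 6, 24]
  [-2, -2, -7, 17]
  [10, ∞, 0, 5]
T^⊗3:
  [-7, -7, -12, 12]
  [4, 4, -1, 16]
  [-9, -2, -7, 9]
  [-2, -1, 0, 18]
Key observation: the optimum is the walk 1->2->0->1, with weight 6 + (-2) + 0 = 4.
Optimal value attained by: walk 1->2->0->1.
Answer: (T^⊗3)[1][1] = 4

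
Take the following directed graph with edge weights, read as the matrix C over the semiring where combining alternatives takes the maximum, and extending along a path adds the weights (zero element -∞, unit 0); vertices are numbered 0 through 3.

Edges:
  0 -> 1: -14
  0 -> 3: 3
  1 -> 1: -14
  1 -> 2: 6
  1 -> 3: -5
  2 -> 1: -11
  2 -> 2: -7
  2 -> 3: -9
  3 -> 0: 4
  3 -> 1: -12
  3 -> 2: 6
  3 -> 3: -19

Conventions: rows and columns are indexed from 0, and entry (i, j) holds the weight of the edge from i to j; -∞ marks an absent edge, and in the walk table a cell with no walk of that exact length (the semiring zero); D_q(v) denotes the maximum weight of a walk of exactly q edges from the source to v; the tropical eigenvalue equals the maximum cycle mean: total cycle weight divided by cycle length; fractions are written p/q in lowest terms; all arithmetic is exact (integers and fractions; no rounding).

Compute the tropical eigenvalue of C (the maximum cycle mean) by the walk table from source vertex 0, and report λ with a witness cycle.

q=0: [0, -∞, -∞, -∞]
q=1: [-∞, -14, -∞, 3]
q=2: [7, -9, 9, -16]
q=3: [-12, -2, 2, 10]
q=4: [14, -2, 16, -7]
Optimal cycle mean attained by: cycle 0->3->0, total 3 + 4, length 2.
Answer: λ = 7/2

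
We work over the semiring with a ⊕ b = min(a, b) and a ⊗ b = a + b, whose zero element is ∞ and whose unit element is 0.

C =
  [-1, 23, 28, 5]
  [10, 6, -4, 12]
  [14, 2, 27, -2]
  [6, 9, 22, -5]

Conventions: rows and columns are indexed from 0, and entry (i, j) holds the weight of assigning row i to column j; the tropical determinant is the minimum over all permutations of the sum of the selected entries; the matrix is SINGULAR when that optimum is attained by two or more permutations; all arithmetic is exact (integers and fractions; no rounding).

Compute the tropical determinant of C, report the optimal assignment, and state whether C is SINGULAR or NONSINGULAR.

σ = (0, 1, 2, 3): (-1) + 6 + 27 + (-5) = 27
σ = (0, 1, 3, 2): (-1) + 6 + (-2) + 22 = 25
σ = (0, 2, 1, 3): (-1) + (-4) + 2 + (-5) = -8
σ = (0, 2, 3, 1): (-1) + (-4) + (-2) + 9 = 2
σ = (0, 3, 1, 2): (-1) + 12 + 2 + 22 = 35
σ = (0, 3, 2, 1): (-1) + 12 + 27 + 9 = 47
σ = (1, 0, 2, 3): 23 + 10 + 27 + (-5) = 55
σ = (1, 0, 3, 2): 23 + 10 + (-2) + 22 = 53
σ = (1, 2, 0, 3): 23 + (-4) + 14 + (-5) = 28
σ = (1, 2, 3, 0): 23 + (-4) + (-2) + 6 = 23
σ = (1, 3, 0, 2): 23 + 12 + 14 + 22 = 71
σ = (1, 3, 2, 0): 23 + 12 + 27 + 6 = 68
σ = (2, 0, 1, 3): 28 + 10 + 2 + (-5) = 35
σ = (2, 0, 3, 1): 28 + 10 + (-2) + 9 = 45
σ = (2, 1, 0, 3): 28 + 6 + 14 + (-5) = 43
σ = (2, 1, 3, 0): 28 + 6 + (-2) + 6 = 38
σ = (2, 3, 0, 1): 28 + 12 + 14 + 9 = 63
σ = (2, 3, 1, 0): 28 + 12 + 2 + 6 = 48
σ = (3, 0, 1, 2): 5 + 10 + 2 + 22 = 39
σ = (3, 0, 2, 1): 5 + 10 + 27 + 9 = 51
σ = (3, 1, 0, 2): 5 + 6 + 14 + 22 = 47
σ = (3, 1, 2, 0): 5 + 6 + 27 + 6 = 44
σ = (3, 2, 0, 1): 5 + (-4) + 14 + 9 = 24
σ = (3, 2, 1, 0): 5 + (-4) + 2 + 6 = 9
Optimal value attained by: σ = (0, 2, 1, 3).
Answer: det⊕(C) = -8; verdict: NONSINGULAR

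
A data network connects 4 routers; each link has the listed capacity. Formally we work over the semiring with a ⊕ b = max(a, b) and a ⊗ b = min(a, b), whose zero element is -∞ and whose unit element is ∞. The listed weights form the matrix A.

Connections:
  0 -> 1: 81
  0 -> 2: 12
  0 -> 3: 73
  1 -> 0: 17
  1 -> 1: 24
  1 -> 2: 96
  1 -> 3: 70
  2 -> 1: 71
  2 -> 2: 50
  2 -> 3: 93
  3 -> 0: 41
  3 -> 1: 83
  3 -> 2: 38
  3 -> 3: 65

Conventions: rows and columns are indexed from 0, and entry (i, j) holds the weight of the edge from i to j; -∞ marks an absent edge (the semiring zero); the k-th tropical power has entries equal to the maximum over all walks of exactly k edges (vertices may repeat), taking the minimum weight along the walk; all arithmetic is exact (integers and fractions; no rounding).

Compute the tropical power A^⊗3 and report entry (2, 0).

A^⊗2:
  [41, 73, 81, 70]
  [41, 71, 50, 93]
  [41, 83, 71, 70]
  [41, 65, 83, 70]
A^⊗3:
  [41, 71, 73, 81]
  [41, 83, 71, 70]
  [41, 71, 83, 71]
  [41, 71, 65, 83]
Key observation: the optimum is the walk 2->1->3->0, with weight 71 min 70 min 41 = 41.
Optimal value attained by: walk 2->1->3->0.
Answer: (A^⊗3)[2][0] = 41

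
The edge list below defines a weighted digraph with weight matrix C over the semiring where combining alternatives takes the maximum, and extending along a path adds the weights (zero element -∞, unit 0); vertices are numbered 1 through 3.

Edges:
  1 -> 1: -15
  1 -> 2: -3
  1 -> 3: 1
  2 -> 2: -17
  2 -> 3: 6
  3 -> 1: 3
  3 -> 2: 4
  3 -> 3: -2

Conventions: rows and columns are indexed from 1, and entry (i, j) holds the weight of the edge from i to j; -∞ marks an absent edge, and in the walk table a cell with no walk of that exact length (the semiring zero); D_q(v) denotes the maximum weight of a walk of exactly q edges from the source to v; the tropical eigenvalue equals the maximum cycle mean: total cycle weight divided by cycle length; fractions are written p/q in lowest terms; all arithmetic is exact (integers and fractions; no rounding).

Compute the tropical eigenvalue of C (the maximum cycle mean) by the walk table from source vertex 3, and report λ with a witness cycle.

q=0: [-∞, -∞, 0]
q=1: [3, 4, -2]
q=2: [1, 2, 10]
q=3: [13, 14, 8]
Optimal cycle mean attained by: cycle 2->3->2, total 6 + 4, length 2.
Answer: λ = 5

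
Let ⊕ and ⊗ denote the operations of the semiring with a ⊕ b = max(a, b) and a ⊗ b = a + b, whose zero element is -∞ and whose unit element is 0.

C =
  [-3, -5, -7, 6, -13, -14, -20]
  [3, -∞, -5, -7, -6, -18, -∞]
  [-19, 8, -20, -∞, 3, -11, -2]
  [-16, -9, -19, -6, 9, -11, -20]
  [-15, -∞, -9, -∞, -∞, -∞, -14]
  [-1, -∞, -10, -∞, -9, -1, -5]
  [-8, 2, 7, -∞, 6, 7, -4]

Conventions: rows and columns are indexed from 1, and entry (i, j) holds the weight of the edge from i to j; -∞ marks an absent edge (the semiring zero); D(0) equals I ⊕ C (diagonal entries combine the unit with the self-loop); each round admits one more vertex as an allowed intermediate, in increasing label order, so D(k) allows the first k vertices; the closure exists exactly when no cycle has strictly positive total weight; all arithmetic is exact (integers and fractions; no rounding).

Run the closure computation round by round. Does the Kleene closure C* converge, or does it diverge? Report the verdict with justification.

D(0):
  [0, -5, -7, 6, -13, -14, -20]
  [3, 0, -5, -7, -6, -18, -∞]
  [-19, 8, 0, -∞, 3, -11, -2]
  [-16, -9, -19, 0, 9, -11, -20]
  [-15, -∞, -9, -∞, 0, -∞, -14]
  [-1, -∞, -10, -∞, -9, 0, -5]
  [-8, 2, 7, -∞, 6, 7, 0]
D(1):
  [0, -5, -7, 6, -13, -14, -20]
  [3, 0, -4, 9, -6, -11, -17]
  [-19, 8, 0, -13, 3, -11, -2]
  [-16, -9, -19, 0, 9, -11, -20]
  [-15, -20, -9, -9, 0, -29, -14]
  [-1, -6, -8, 5, -9, 0, -5]
  [-8, 2, 7, -2, 6, 7, 0]
Detection: at round 2, diagonal entry (3, 3) turns strictly positive.
Key observation: the cycle 3->2->1->3 has total weight 8 + 3 + (-7), which is strictly positive.
Answer: DIVERGES — positive cycle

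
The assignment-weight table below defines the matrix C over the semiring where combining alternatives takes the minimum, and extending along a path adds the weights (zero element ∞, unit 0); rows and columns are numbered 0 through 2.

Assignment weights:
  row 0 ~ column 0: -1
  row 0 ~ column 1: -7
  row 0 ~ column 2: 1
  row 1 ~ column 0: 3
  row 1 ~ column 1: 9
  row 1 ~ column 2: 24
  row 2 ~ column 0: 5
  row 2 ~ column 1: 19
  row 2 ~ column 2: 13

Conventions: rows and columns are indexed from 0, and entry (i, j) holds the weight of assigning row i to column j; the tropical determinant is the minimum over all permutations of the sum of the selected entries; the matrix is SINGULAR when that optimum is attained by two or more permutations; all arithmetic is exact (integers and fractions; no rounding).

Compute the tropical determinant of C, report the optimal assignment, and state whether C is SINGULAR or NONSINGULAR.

σ = (0, 1, 2): (-1) + 9 + 13 = 21
σ = (0, 2, 1): (-1) + 24 + 19 = 42
σ = (1, 0, 2): (-7) + 3 + 13 = 9
σ = (1, 2, 0): (-7) + 24 + 5 = 22
σ = (2, 0, 1): 1 + 3 + 19 = 23
σ = (2, 1, 0): 1 + 9 + 5 = 15
Optimal value attained by: σ = (1, 0, 2).
Answer: det⊕(C) = 9; verdict: NONSINGULAR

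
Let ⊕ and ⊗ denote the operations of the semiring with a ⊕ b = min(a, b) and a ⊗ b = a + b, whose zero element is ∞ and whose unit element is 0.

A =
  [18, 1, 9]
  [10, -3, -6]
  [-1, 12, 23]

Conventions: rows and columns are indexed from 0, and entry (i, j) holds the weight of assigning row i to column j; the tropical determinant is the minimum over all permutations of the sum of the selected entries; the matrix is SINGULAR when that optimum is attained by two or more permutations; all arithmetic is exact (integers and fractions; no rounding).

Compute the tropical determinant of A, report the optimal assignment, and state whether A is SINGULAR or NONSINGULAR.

σ = (0, 1, 2): 18 + (-3) + 23 = 38
σ = (0, 2, 1): 18 + (-6) + 12 = 24
σ = (1, 0, 2): 1 + 10 + 23 = 34
σ = (1, 2, 0): 1 + (-6) + (-1) = -6
σ = (2, 0, 1): 9 + 10 + 12 = 31
σ = (2, 1, 0): 9 + (-3) + (-1) = 5
Optimal value attained by: σ = (1, 2, 0).
Answer: det⊕(A) = -6; verdict: NONSINGULAR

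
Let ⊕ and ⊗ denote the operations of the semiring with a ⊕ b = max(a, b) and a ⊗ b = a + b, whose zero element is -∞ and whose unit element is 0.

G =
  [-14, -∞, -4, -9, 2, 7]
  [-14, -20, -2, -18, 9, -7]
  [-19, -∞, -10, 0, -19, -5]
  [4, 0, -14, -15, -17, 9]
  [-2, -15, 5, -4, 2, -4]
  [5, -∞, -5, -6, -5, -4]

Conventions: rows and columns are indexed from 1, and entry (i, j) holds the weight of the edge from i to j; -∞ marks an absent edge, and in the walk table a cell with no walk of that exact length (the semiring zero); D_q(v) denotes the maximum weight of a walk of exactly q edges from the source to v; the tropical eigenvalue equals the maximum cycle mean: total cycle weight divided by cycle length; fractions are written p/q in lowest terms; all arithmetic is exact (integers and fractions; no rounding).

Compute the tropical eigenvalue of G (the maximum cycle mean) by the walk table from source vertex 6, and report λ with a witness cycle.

q=0: [-∞, -∞, -∞, -∞, -∞, 0]
q=1: [5, -∞, -5, -6, -5, -4]
q=2: [1, -6, 1, -4, 7, 12]
q=3: [17, -4, 12, 6, 9, 8]
q=4: [13, 6, 14, 12, 19, 24]
q=5: [29, 12, 24, 18, 21, 21]
q=6: [26, 18, 26, 24, 31, 36]
Optimal cycle mean attained by: cycle 1->6->1, total 7 + 5, length 2.
Answer: λ = 6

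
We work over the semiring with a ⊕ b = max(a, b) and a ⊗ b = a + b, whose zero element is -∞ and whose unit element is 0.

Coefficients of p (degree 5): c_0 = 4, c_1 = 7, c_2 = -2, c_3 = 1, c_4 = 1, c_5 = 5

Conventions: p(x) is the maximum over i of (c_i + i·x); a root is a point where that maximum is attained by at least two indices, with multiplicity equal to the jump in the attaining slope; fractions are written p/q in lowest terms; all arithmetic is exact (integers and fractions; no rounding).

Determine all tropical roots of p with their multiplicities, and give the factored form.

hull edge (i=0, c=4) to (i=1, c=7): slope 3, span 1
hull edge (i=1, c=7) to (i=5, c=5): slope -1/2, span 4
Factored form: p(x) = 5 ⊗ (x ⊕ (-3)) ⊗ (x ⊕ 1/2) ⊗ (x ⊕ 1/2) ⊗ (x ⊕ 1/2) ⊗ (x ⊕ 1/2)
Answer: roots = -3 (mult 1), 1/2 (mult 4)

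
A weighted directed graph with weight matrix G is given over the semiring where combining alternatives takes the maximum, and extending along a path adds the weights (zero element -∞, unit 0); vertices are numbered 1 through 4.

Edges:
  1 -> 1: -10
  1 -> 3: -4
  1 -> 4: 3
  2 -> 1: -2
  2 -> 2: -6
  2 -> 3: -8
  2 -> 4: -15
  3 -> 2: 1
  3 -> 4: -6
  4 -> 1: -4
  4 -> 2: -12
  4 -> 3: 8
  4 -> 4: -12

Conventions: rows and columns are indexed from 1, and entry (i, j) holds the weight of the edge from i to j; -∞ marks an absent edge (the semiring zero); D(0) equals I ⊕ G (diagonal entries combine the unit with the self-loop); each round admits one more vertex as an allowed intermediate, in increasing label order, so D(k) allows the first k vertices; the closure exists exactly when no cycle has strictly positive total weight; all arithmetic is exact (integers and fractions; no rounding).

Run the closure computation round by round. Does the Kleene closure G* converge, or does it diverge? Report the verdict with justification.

D(0):
  [0, -∞, -4, 3]
  [-2, 0, -8, -15]
  [-∞, 1, 0, -6]
  [-4, -12, 8, 0]
D(1):
  [0, -∞, -4, 3]
  [-2, 0, -6, 1]
  [-∞, 1, 0, -6]
  [-4, -12, 8, 0]
D(2):
  [0, -∞, -4, 3]
  [-2, 0, -6, 1]
  [-1, 1, 0, 2]
  [-4, -12, 8, 0]
Detection: at round 3, diagonal entry (4, 4) turns strictly positive.
Key observation: the cycle 4->3->2->1->4 has total weight 8 + 1 + (-2) + 3, which is strictly positive.
Answer: DIVERGES — positive cycle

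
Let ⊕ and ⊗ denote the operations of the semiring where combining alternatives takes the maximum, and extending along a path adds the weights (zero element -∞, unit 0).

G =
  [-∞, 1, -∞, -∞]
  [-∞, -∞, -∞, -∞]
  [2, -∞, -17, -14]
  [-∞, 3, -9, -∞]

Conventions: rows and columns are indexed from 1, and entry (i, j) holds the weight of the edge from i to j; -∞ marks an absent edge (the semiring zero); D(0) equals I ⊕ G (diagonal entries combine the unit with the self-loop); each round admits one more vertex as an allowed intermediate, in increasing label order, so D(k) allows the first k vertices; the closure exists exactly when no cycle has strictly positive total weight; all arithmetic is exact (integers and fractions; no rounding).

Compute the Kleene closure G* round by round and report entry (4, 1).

D(0):
  [0, 1, -∞, -∞]
  [-∞, 0, -∞, -∞]
  [2, -∞, 0, -14]
  [-∞, 3, -9, 0]
D(1):
  [0, 1, -∞, -∞]
  [-∞, 0, -∞, -∞]
  [2, 3, 0, -14]
  [-∞, 3, -9, 0]
D(2):
  [0, 1, -∞, -∞]
  [-∞, 0, -∞, -∞]
  [2, 3, 0, -14]
  [-∞, 3, -9, 0]
D(3):
  [0, 1, -∞, -∞]
  [-∞, 0, -∞, -∞]
  [2, 3, 0, -14]
  [-7, 3, -9, 0]
D(4):
  [0, 1, -∞, -∞]
  [-∞, 0, -∞, -∞]
  [2, 3, 0, -14]
  [-7, 3, -9, 0]
Answer: G*[4][1] = -7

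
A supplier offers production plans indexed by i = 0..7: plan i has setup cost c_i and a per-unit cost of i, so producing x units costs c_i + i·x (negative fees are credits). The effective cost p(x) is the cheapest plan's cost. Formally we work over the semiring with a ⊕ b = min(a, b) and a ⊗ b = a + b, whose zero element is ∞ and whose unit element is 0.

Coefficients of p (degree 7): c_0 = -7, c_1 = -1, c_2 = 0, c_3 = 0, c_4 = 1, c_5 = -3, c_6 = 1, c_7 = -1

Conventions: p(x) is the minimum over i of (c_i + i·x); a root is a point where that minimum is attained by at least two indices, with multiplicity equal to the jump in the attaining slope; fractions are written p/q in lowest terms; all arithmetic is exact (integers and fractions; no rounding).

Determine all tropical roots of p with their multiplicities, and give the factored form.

hull edge (i=0, c=-7) to (i=5, c=-3): slope 4/5, span 5
hull edge (i=5, c=-3) to (i=7, c=-1): slope 1, span 2
Factored form: p(x) = -1 ⊗ (x ⊕ (-1)) ⊗ (x ⊕ (-1)) ⊗ (x ⊕ (-4/5)) ⊗ (x ⊕ (-4/5)) ⊗ (x ⊕ (-4/5)) ⊗ (x ⊕ (-4/5)) ⊗ (x ⊕ (-4/5))
Answer: roots = -1 (mult 2), -4/5 (mult 5)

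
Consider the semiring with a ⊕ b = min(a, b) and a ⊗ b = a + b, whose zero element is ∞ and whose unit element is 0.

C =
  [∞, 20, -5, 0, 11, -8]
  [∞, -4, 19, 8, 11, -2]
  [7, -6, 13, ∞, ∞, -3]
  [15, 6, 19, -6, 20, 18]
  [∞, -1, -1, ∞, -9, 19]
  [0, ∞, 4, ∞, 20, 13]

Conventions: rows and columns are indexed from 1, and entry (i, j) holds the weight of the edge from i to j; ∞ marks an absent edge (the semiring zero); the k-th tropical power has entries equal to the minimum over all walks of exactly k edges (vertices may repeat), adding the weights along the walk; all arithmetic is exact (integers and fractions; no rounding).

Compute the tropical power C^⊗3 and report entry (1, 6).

C^⊗2:
  [-8, -11, -4, -6, 2, -8]
  [-2, -8, 2, 2, 2, -6]
  [-3, -10, 1, 2, 5, -8]
  [9, 0, 10, -12, 11, 4]
  [6, -10, -10, 7, -18, -4]
  [11, -2, -5, 0, 11, -8]
C^⊗3:
  [-8, -15, -13, -12, -7, -16]
  [-6, -12, -7, -4, -7, -10]
  [-8, -14, -8, -4, -4, -12]
  [3, -6, 4, -18, 2, -2]
  [-4, -19, -19, -2, -27, -13]
  [-8, -11, -4, -6, 2, -8]
Key observation: the optimum is the walk 1->6->1->6, with weight (-8) + 0 + (-8) = -16.
Optimal value attained by: walk 1->6->1->6.
Answer: (C^⊗3)[1][6] = -16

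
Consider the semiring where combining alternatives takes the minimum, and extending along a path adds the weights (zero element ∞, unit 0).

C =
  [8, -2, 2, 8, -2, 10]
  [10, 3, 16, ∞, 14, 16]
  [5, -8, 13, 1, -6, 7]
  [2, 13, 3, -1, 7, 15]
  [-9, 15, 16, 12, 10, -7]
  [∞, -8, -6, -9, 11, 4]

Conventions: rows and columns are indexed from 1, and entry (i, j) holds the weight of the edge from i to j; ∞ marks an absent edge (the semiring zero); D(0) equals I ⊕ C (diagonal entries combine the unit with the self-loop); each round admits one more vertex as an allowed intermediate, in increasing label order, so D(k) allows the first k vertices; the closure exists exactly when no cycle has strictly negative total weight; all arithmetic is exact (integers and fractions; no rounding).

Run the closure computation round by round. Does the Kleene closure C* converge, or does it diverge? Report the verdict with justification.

Detection: at round 0, diagonal entry (4, 4) turns strictly negative.
Key observation: the cycle 4->4 has total weight (-1), which is strictly negative.
Answer: DIVERGES — negative cycle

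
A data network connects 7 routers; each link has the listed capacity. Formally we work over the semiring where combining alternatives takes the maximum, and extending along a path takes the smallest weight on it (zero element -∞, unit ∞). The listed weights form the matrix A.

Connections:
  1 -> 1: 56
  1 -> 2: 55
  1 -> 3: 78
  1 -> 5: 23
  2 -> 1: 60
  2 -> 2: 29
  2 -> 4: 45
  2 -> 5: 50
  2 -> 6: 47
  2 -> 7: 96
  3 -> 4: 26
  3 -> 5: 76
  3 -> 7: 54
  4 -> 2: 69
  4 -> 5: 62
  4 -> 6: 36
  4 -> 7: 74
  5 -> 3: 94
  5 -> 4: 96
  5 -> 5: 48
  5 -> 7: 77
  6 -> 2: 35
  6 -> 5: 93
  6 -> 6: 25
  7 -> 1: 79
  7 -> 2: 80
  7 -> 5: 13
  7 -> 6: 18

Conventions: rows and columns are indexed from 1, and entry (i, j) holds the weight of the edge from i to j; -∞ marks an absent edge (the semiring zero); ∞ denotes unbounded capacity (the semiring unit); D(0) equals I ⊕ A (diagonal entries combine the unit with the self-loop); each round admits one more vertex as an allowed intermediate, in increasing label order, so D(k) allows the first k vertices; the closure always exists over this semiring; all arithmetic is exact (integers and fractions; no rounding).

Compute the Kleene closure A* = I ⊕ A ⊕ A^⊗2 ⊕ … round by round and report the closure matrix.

D(0):
  [∞, 55, 78, -∞, 23, -∞, -∞]
  [60, ∞, -∞, 45, 50, 47, 96]
  [-∞, -∞, ∞, 26, 76, -∞, 54]
  [-∞, 69, -∞, ∞, 62, 36, 74]
  [-∞, -∞, 94, 96, ∞, -∞, 77]
  [-∞, 35, -∞, -∞, 93, ∞, -∞]
  [79, 80, -∞, -∞, 13, 18, ∞]
D(1):
  [∞, 55, 78, -∞, 23, -∞, -∞]
  [60, ∞, 60, 45, 50, 47, 96]
  [-∞, -∞, ∞, 26, 76, -∞, 54]
  [-∞, 69, -∞, ∞, 62, 36, 74]
  [-∞, -∞, 94, 96, ∞, -∞, 77]
  [-∞, 35, -∞, -∞, 93, ∞, -∞]
  [79, 80, 78, -∞, 23, 18, ∞]
D(2):
  [∞, 55, 78, 45, 50, 47, 55]
  [60, ∞, 60, 45, 50, 47, 96]
  [-∞, -∞, ∞, 26, 76, -∞, 54]
  [60, 69, 60, ∞, 62, 47, 74]
  [-∞, -∞, 94, 96, ∞, -∞, 77]
  [35, 35, 35, 35, 93, ∞, 35]
  [79, 80, 78, 45, 50, 47, ∞]
D(3):
  [∞, 55, 78, 45, 76, 47, 55]
  [60, ∞, 60, 45, 60, 47, 96]
  [-∞, -∞, ∞, 26, 76, -∞, 54]
  [60, 69, 60, ∞, 62, 47, 74]
  [-∞, -∞, 94, 96, ∞, -∞, 77]
  [35, 35, 35, 35, 93, ∞, 35]
  [79, 80, 78, 45, 76, 47, ∞]
D(4):
  [∞, 55, 78, 45, 76, 47, 55]
  [60, ∞, 60, 45, 60, 47, 96]
  [26, 26, ∞, 26, 76, 26, 54]
  [60, 69, 60, ∞, 62, 47, 74]
  [60, 69, 94, 96, ∞, 47, 77]
  [35, 35, 35, 35, 93, ∞, 35]
  [79, 80, 78, 45, 76, 47, ∞]
D(5):
  [∞, 69, 78, 76, 76, 47, 76]
  [60, ∞, 60, 60, 60, 47, 96]
  [60, 69, ∞, 76, 76, 47, 76]
  [60, 69, 62, ∞, 62, 47, 74]
  [60, 69, 94, 96, ∞, 47, 77]
  [60, 69, 93, 93, 93, ∞, 77]
  [79, 80, 78, 76, 76, 47, ∞]
D(6):
  [∞, 69, 78, 76, 76, 47, 76]
  [60, ∞, 60, 60, 60, 47, 96]
  [60, 69, ∞, 76, 76, 47, 76]
  [60, 69, 62, ∞, 62, 47, 74]
  [60, 69, 94, 96, ∞, 47, 77]
  [60, 69, 93, 93, 93, ∞, 77]
  [79, 80, 78, 76, 76, 47, ∞]
D(7):
  [∞, 76, 78, 76, 76, 47, 76]
  [79, ∞, 78, 76, 76, 47, 96]
  [76, 76, ∞, 76, 76, 47, 76]
  [74, 74, 74, ∞, 74, 47, 74]
  [77, 77, 94, 96, ∞, 47, 77]
  [77, 77, 93, 93, 93, ∞, 77]
  [79, 80, 78, 76, 76, 47, ∞]
Answer: A* = [[∞, 76, 78, 76, 76, 47, 76], [79, ∞, 78, 76, 76, 47, 96], [76, 76, ∞, 76, 76, 47, 76], [74, 74, 74, ∞, 74, 47, 74], [77, 77, 94, 96, ∞, 47, 77], [77, 77, 93, 93, 93, ∞, 77], [79, 80, 78, 76, 76, 47, ∞]]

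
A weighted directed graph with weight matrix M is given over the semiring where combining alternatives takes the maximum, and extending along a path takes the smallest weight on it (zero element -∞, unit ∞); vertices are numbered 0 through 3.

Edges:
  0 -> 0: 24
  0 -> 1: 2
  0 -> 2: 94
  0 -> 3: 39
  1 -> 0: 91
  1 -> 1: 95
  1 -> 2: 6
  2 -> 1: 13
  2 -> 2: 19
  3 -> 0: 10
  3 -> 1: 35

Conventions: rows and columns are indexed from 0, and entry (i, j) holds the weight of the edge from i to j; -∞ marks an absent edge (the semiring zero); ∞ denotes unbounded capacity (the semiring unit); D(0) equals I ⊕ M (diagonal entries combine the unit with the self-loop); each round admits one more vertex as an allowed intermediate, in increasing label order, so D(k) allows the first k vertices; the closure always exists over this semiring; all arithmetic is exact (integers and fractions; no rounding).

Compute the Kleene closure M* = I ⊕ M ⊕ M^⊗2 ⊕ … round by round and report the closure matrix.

D(0):
  [∞, 2, 94, 39]
  [91, ∞, 6, -∞]
  [-∞, 13, ∞, -∞]
  [10, 35, -∞, ∞]
D(1):
  [∞, 2, 94, 39]
  [91, ∞, 91, 39]
  [-∞, 13, ∞, -∞]
  [10, 35, 10, ∞]
D(2):
  [∞, 2, 94, 39]
  [91, ∞, 91, 39]
  [13, 13, ∞, 13]
  [35, 35, 35, ∞]
D(3):
  [∞, 13, 94, 39]
  [91, ∞, 91, 39]
  [13, 13, ∞, 13]
  [35, 35, 35, ∞]
D(4):
  [∞, 35, 94, 39]
  [91, ∞, 91, 39]
  [13, 13, ∞, 13]
  [35, 35, 35, ∞]
Answer: M* = [[∞, 35, 94, 39], [91, ∞, 91, 39], [13, 13, ∞, 13], [35, 35, 35, ∞]]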